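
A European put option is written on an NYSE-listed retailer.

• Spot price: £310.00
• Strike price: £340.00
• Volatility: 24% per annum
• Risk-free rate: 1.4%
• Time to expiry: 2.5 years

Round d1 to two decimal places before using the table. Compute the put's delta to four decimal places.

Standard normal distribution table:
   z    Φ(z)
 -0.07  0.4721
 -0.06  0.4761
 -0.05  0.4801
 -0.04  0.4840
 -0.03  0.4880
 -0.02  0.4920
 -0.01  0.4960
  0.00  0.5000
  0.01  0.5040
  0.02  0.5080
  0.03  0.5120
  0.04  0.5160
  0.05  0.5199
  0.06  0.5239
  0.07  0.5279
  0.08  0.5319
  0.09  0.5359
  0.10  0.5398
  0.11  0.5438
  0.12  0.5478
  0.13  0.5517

σ√T = 0.24 × 1.5811 = 0.3795
d₁ = [ln(310/340) + (0.014 + 0.24²/2)·2.5] / 0.3795 = [-0.0924 + 0.1070] / 0.3795 = 0.0385 → 0.04
N(d₁) = N(0.04) = 0.5160
Δ_put = N(d₁) − 1 = 0.5160 − 1 = -0.4840

-0.4840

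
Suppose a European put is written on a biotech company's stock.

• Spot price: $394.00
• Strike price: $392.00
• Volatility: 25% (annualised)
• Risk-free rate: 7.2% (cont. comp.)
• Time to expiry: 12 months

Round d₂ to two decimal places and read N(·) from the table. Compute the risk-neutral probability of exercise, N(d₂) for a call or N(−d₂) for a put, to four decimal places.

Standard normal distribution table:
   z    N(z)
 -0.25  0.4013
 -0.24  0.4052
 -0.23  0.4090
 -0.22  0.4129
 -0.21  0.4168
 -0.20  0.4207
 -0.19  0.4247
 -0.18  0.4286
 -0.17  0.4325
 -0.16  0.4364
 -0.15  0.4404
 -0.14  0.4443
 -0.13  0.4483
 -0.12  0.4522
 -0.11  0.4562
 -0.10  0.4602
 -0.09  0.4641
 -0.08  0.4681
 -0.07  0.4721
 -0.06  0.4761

0.4286

T = 1;  σ√T = 0.2500
d₁ = [ln(394/392) + (0.072 + 0.25²/2)·1] / 0.2500 = [0.0051 + 0.1032] / 0.2500 = 0.4334 ≈ 0.43
d₂ = d₁ − σ√T = 0.4334 − 0.2500 = 0.1834 ≈ 0.18
Risk-neutral Pr[S_T < K] = N(−d₂) = N(-0.18) = 0.4286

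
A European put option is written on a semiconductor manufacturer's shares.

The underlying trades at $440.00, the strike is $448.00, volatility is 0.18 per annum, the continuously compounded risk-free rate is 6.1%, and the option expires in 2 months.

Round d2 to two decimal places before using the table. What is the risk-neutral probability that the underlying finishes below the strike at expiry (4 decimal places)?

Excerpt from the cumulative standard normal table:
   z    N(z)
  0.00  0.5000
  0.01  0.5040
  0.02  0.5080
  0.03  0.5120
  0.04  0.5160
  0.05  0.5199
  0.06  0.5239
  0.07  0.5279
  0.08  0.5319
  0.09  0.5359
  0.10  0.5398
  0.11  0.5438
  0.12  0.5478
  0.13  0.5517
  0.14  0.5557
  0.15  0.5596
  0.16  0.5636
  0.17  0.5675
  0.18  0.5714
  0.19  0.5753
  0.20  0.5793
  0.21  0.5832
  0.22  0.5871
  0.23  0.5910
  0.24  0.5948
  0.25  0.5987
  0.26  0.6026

0.5557

σ√T = 0.18 × 0.4082 = 0.0735
d₁ = [ln(440/448) + (0.061 + 0.18²/2)·0.1667] / 0.0735 = [-0.0180 + 0.0129] / 0.0735 = -0.0701 ≈ -0.07
d₂ = d₁ − σ√T = -0.0701 − 0.0735 = -0.1436 ≈ -0.14
Pr(exercise) under Q = N(−d₂) = N(0.14) = 0.5557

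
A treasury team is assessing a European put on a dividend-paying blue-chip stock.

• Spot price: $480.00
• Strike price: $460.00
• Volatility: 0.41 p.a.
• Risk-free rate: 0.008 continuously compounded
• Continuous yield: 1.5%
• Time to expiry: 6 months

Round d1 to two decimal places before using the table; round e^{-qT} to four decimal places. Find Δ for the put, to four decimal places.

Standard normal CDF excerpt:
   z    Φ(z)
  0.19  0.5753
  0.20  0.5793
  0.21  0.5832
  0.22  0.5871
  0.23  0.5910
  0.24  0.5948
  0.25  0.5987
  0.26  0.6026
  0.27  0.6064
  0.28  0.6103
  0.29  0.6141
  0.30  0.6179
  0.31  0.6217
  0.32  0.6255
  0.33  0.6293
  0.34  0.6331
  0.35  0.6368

-0.3868

T = 0.5;  σ√T = 0.2899
ln(S/K) + (r − q + σ²/2)T = ln(480/460) + (0.008 − 0.015 + 0.41²/2)·0.5 = 0.0426 + 0.0385 = 0.0811
d₁ = 0.0811 / 0.2899 = 0.2797 ≈ 0.28
N(d₁) = N(0.28) = 0.6103
Δ_put = e^(−qT)·(N(d₁) − 1) = 0.9925·(0.6103 − 1) = -0.3868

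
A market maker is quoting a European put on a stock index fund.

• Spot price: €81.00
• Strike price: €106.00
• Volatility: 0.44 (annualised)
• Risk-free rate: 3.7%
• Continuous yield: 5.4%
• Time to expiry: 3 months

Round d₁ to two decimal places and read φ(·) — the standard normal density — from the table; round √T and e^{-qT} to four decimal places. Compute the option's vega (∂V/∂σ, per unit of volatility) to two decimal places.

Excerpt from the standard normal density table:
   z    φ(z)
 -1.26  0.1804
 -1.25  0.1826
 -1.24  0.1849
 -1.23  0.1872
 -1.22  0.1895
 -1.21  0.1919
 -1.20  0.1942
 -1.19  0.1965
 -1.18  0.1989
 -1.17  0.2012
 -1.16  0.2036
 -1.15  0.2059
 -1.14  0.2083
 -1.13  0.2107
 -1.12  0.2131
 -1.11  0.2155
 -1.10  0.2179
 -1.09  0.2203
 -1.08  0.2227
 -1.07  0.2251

σ√T = 0.44 × 0.5000 = 0.2200
d₁ = [ln(81/106) + (0.037 − 0.054 + 0.44²/2)·0.25] / 0.2200 = [-0.2690 + 0.0199] / 0.2200 = -1.1320 ⇒ -1.13
√T = √0.25 = 0.5000
φ(d₁) = φ(-1.13) = 0.2107
e^(−qT) = e^(−0.054·0.25) = 0.9866
vega = S·e^(−qT)·φ(d₁)·√T = 81·0.9866·0.2107·0.5000 = 8.4190
(The call has the same vega.)

8.42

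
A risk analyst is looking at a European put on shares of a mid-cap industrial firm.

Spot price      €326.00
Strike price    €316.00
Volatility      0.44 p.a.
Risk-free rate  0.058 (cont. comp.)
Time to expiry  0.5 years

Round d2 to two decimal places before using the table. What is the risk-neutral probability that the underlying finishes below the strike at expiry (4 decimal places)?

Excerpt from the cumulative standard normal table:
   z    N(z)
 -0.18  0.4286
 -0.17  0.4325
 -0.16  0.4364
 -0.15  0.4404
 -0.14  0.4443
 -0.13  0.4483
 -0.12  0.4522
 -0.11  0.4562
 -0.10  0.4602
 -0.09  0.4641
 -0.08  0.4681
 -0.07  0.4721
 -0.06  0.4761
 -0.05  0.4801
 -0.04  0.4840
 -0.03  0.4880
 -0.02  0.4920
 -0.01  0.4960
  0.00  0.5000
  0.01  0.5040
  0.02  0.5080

0.4840

σ√T = 0.44 × 0.7071 = 0.3111
ln(S/K) + (r + σ²/2)T = ln(326/316) + (0.058 + 0.44²/2)·0.5 = 0.0312 + 0.0774 = 0.1086
d₁ = 0.1086 / 0.3111 = 0.3489 which rounds to 0.35
d₂ = d₁ − σ√T = 0.3489 − 0.3111 = 0.0378 which rounds to 0.04
Pr(exercise) under Q = N(−d₂) = N(-0.04) = 0.4840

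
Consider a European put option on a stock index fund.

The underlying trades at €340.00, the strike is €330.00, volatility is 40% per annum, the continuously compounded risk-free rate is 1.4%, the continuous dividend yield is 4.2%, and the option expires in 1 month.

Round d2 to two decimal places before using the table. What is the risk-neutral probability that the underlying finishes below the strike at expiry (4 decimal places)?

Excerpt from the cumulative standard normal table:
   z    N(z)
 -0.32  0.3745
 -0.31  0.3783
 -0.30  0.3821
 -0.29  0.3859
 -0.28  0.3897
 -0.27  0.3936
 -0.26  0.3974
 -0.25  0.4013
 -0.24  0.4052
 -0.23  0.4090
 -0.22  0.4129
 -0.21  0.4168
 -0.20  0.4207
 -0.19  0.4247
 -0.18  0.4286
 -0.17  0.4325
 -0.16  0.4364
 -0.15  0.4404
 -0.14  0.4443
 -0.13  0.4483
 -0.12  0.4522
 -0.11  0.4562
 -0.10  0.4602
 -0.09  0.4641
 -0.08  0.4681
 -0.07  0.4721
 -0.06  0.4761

T = 0.08333;  σ√T = 0.1155
ln(S/K) + (r − q + σ²/2)T = ln(340/330) + (0.014 − 0.042 + 0.4²/2)·0.08333 = 0.0299 + 0.0043 = 0.0342
d₁ = 0.0342 / 0.1155 = 0.2961 → 0.30
d₂ = d₁ − σ√T = 0.2961 − 0.1155 = 0.1806 → 0.18
Risk-neutral Pr[S_T < K] = N(−d₂) = N(-0.18) = 0.4286

0.4286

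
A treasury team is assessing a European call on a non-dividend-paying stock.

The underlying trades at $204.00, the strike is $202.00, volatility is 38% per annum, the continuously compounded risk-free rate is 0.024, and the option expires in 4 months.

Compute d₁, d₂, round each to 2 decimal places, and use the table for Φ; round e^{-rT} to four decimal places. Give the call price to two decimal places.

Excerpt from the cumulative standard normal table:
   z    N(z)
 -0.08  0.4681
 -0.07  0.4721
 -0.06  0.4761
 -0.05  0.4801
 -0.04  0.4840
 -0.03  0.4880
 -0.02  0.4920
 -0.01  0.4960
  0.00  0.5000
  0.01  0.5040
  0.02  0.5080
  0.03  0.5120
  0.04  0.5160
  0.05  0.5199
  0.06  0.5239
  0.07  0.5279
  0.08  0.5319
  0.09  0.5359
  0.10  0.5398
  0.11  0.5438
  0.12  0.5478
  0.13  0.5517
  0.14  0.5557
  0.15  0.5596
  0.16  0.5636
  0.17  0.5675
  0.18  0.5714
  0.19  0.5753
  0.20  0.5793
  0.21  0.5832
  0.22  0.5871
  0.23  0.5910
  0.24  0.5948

σ√T = 0.38 × 0.5774 = 0.2194
ln(S/K) + (r + σ²/2)T = ln(204/202) + (0.024 + 0.38²/2)·0.3333 = 0.0099 + 0.0321 = 0.0419
d₁ = 0.0419 / 0.2194 = 0.1911 → 0.19
d₂ = d₁ − σ√T = 0.1911 − 0.2194 = -0.0283 → -0.03
exp(−rT) = exp(−0.024·0.3333) = 0.9920
N(d₁) = N(0.19) = 0.5753;  N(d₂) = N(-0.03) = 0.4880
C = 204·0.5753 − 202·0.9920·0.4880 = 117.3612 − 97.7874 = 19.5738

$19.57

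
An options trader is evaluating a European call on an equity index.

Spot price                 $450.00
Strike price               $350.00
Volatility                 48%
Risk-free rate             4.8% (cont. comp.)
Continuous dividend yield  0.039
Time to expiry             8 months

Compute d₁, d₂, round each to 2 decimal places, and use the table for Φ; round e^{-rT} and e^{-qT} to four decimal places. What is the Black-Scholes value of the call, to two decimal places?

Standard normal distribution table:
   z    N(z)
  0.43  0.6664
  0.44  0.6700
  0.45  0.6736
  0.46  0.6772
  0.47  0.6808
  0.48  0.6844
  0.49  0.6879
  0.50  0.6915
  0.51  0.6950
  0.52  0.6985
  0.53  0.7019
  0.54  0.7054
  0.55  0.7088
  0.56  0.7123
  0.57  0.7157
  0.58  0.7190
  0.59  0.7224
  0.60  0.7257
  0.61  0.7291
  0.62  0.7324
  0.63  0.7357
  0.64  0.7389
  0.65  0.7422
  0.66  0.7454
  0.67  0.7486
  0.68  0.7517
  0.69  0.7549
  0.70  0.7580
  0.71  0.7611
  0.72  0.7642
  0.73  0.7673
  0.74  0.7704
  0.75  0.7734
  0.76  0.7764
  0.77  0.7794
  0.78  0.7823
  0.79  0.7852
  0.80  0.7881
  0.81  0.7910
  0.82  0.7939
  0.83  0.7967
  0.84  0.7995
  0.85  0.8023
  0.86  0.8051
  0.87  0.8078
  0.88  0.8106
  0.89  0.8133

$122.20

σ√T = 0.48 × 0.8165 = 0.3919
d₁ = [ln(450/350) + (0.048 − 0.039 + ½·0.48²)·0.6667] / (σ√T) = (0.2513 + 0.0828) / 0.3919 = 0.8525 → 0.85
d₂ = 0.8525 − 0.3919 = 0.4606 → 0.46
e^(−qT) = e^(−0.039·0.6667) = 0.9743;  e^(−rT) = e^(−0.048·0.6667) = 0.9685
N(d₁) = N(0.85) = 0.8023;  N(d₂) = N(0.46) = 0.6772
C = 450·0.9743·0.8023 − 350·0.9685·0.6772 = 351.7564 − 229.5539 = 122.2025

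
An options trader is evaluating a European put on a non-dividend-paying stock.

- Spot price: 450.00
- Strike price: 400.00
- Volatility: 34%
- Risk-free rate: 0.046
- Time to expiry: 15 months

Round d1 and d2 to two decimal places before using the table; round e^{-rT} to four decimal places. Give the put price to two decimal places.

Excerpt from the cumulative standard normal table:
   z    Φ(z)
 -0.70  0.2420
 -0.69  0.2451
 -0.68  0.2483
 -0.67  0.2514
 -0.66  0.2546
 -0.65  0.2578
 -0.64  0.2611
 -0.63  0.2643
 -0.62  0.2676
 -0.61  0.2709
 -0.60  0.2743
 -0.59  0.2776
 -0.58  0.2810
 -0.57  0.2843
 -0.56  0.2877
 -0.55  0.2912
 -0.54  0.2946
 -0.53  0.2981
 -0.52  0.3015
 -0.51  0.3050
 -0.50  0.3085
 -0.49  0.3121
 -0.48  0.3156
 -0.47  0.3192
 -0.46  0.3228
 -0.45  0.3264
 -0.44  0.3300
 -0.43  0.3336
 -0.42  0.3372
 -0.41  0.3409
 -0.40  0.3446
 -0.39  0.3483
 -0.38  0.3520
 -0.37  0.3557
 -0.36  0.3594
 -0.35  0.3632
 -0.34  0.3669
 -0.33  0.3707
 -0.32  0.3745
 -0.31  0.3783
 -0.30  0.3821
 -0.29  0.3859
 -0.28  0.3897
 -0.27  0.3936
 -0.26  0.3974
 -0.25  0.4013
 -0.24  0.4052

32.63

σ√T = 0.34 × 1.1180 = 0.3801
d₁ = [ln(450/400) + (0.046 + 0.34²/2)·1.25] / 0.3801 = [0.1178 + 0.1298] / 0.3801 = 0.6512 → 0.65
d₂ = d₁ − σ√T = 0.6512 − 0.3801 = 0.2710 → 0.27
exp(−rT) = exp(−0.046·1.25) = 0.9441
P = 400·0.9441·N(-0.27) − 450·N(-0.65) = 400·0.9441·0.3936 − 450·0.2578 = 148.6391 − 116.0100 = 32.6291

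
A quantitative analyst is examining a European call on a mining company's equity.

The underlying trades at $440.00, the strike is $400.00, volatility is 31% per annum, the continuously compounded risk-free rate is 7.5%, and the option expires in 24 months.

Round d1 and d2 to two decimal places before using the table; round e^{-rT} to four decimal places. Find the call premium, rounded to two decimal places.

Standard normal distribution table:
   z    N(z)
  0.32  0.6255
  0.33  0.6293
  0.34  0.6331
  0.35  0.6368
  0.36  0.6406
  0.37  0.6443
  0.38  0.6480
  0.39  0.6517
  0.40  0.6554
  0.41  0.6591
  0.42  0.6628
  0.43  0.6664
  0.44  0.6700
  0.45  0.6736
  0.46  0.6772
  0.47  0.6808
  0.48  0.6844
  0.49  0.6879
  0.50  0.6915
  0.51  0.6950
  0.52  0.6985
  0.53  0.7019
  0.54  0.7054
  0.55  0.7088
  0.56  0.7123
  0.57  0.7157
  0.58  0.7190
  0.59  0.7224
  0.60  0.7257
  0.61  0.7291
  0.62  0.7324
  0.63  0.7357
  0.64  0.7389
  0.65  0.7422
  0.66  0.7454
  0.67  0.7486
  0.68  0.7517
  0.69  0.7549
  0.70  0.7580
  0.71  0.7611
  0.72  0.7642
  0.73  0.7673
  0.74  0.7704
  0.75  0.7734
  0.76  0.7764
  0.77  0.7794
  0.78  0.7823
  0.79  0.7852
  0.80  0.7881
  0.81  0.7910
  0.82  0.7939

$126.25

σ√T = 0.31 × 1.4142 = 0.4384
d₁ = [ln(440/400) + (0.075 + ½·0.31²)·2] / (σ√T) = (0.0953 + 0.2461) / 0.4384 = 0.7788 which rounds to 0.78
d₂ = 0.7788 − 0.4384 = 0.3403 which rounds to 0.34
e^(−rT) = e^(−0.075·2) = 0.8607
C = 440·N(0.78) − 400·0.8607·N(0.34) = 440·0.7823 − 400·0.8607·0.6331 = 344.2120 − 217.9637 = 126.2483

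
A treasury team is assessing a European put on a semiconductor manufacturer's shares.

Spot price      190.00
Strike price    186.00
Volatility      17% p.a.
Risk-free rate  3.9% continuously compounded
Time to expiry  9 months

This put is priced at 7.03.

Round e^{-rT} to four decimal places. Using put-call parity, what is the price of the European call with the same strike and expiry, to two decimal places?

e^(−rT) = e^(−0.039·0.75) = 0.9712
Put-call parity: C − P = S − K·e^(−rT) = 190 − 186·0.9712 = 190 − 180.6432 = 9.3568
C = P + (C − P) = 7.03 + (9.3568) = 16.3868

16.39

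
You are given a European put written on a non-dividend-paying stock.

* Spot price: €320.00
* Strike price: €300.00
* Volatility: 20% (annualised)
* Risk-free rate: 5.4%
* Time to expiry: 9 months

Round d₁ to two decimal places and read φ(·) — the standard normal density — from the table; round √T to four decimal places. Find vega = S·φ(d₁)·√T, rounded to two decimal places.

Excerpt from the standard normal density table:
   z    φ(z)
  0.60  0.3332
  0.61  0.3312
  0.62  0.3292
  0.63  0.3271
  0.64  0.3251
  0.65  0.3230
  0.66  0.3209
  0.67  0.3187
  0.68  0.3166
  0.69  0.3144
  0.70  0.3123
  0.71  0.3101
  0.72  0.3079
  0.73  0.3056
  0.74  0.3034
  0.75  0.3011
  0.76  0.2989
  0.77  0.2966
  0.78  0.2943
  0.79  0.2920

87.13

T = 0.75;  σ√T = 0.1732
ln(S/K) + (r + σ²/2)T = ln(320/300) + (0.054 + 0.2²/2)·0.75 = 0.0645 + 0.0555 = 0.1200
d₁ = 0.1200 / 0.1732 = 0.6930 ⇒ 0.69
√T = √0.75 = 0.8660
φ(d₁) = φ(0.69) = 0.3144
vega = S·φ(d₁)·√T = 320·0.3144·0.8660 = 87.1265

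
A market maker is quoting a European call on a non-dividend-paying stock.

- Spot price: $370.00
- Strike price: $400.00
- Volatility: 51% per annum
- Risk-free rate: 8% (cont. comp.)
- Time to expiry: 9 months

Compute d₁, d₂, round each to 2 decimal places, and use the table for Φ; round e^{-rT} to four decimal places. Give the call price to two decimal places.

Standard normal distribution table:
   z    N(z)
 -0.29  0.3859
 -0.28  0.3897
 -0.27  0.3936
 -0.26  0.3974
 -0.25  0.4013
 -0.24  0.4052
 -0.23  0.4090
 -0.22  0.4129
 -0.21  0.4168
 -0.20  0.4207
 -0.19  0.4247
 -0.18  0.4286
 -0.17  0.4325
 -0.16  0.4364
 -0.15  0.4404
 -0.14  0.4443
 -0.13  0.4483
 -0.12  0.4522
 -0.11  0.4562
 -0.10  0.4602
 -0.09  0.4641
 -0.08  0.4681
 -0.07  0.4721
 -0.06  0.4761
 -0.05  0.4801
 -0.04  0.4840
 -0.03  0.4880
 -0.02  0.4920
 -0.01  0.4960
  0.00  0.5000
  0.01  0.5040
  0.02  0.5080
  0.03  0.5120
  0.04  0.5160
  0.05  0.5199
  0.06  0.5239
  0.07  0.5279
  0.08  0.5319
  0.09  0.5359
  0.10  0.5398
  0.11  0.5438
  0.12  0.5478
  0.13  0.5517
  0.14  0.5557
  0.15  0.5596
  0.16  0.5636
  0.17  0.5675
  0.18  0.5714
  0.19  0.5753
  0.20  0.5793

T = 0.75;  σ√T = 0.4417
ln(S/K) + (r + σ²/2)T = ln(370/400) + (0.08 + 0.51²/2)·0.75 = -0.0780 + 0.1575 = 0.0796
d₁ = 0.0796 / 0.4417 = 0.1802 ⇒ 0.18
d₂ = d₁ − σ√T = 0.1802 − 0.4417 = -0.2615 ⇒ -0.26
e^(−rT) = e^(−0.08·0.75) = 0.9418
N(d₁) = N(0.18) = 0.5714;  N(d₂) = N(-0.26) = 0.3974
C = 370·0.5714 − 400·0.9418·0.3974 = 211.4180 − 149.7085 = 61.7095

$61.71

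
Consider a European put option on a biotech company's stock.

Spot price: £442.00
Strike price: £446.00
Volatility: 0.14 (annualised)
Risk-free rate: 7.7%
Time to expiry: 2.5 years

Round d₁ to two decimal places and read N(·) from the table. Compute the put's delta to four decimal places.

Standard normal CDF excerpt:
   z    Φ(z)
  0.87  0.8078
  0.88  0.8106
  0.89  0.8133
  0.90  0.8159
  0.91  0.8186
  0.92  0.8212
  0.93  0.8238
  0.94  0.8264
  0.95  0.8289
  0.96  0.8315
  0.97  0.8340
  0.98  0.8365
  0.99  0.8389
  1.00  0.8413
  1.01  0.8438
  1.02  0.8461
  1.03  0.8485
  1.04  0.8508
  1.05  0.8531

-0.1736

σ√T = 0.14·√2.5 = 0.2214
d₁ = [ln(442/446) + (0.077 + 0.14²/2)·2.5] / 0.2214 = [-0.0090 + 0.2170] / 0.2214 = 0.9396 ≈ 0.94
N(d₁) = N(0.94) = 0.8264
Δ_put = N(d₁) − 1 = 0.8264 − 1 = -0.1736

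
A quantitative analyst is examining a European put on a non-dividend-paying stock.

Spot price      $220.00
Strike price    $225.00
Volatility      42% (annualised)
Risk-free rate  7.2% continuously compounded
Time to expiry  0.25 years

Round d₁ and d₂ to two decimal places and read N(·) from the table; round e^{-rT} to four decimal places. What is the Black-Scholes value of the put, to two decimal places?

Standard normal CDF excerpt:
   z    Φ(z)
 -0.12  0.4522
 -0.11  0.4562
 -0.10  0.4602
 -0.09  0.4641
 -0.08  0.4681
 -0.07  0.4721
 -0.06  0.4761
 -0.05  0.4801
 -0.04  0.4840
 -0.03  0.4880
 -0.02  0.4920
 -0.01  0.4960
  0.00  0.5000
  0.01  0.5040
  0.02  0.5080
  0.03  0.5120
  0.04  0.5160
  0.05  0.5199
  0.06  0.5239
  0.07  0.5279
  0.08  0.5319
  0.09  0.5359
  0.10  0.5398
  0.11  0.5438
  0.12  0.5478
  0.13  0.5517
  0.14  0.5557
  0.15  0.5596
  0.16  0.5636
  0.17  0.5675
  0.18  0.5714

$18.94

T = 0.25;  σ√T = 0.2100
d₁ = [ln(220/225) + (0.072 + 0.42²/2)·0.25] / 0.2100 = [-0.0225 + 0.0400] / 0.2100 = 0.0837 ⇒ 0.08
d₂ = d₁ − σ√T = 0.0837 − 0.2100 = -0.1263 ⇒ -0.13
e^(−rT) = e^(−0.072·0.25) = 0.9822
P = 225·0.9822·N(0.13) − 220·N(-0.08) = 225·0.9822·0.5517 − 220·0.4681 = 121.9229 − 102.9820 = 18.9409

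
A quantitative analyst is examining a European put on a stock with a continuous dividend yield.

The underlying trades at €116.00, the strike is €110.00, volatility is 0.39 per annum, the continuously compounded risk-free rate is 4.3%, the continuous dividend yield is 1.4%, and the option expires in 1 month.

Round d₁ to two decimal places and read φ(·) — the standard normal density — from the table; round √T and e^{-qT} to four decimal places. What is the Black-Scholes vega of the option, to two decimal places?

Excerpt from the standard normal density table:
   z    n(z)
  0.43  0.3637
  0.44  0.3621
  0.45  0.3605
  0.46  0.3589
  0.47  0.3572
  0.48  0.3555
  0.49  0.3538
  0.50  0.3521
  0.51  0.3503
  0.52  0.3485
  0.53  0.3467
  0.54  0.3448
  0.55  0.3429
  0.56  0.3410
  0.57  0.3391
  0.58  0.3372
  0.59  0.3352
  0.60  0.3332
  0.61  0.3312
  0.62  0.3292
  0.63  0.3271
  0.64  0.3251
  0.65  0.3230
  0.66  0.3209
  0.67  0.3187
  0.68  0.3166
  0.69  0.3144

σ√T = 0.39·√0.08333 = 0.1126
d₁ = [ln(116/110) + (0.043 − 0.014 + 0.39²/2)·0.08333] / 0.1126 = [0.0531 + 0.0088] / 0.1126 = 0.5495 which rounds to 0.55
√T = √0.08333 = 0.2887
φ(d₁) = φ(0.55) = 0.3429
e^(−qT) = e^(−0.014·0.08333) = 0.9988
vega = S·e^(−qT)·φ(d₁)·√T = 116·0.9988·0.3429·0.2887 = 11.4697
(The call has the same vega.)

11.47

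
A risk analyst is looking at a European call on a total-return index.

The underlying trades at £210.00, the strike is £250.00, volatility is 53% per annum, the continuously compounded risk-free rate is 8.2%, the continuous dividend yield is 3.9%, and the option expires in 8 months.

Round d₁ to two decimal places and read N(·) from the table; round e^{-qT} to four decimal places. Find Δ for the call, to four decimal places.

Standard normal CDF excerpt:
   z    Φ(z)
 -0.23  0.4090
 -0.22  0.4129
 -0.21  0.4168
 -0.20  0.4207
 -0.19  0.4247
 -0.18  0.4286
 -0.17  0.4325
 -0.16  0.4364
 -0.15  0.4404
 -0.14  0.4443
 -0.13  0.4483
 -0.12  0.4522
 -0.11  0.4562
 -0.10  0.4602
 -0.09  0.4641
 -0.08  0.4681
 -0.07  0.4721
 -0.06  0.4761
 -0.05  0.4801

0.4406

T = 0.6667;  σ√T = 0.4327
d₁ = [ln(210/250) + (0.082 − 0.039 + ½·0.53²)·0.6667] / (σ√T) = (-0.1744 + 0.1223) / 0.4327 = -0.1203 which rounds to -0.12
N(d₁) = N(-0.12) = 0.4522
Δ_call = exp(−qT)·N(d₁) = 0.9743·0.4522 = 0.4406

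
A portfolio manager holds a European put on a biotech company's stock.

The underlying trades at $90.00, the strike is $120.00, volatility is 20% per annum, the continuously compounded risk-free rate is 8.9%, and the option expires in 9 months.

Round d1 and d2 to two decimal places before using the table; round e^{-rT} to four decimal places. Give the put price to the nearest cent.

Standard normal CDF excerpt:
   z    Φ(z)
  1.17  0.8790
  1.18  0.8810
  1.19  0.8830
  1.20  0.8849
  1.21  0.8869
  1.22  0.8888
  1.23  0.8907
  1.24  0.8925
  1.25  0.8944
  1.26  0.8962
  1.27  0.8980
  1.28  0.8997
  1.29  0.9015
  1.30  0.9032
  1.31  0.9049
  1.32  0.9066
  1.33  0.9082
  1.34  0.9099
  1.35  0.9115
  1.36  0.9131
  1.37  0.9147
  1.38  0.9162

$23.02

T = 0.75;  σ√T = 0.1732
d₁ = [ln(90/120) + (0.089 + 0.2²/2)·0.75] / 0.1732 = [-0.2877 + 0.0818] / 0.1732 = -1.1889 ≈ -1.19
d₂ = d₁ − σ√T = -1.1889 − 0.1732 = -1.3622 ≈ -1.36
e^(−rT) = e^(−0.089·0.75) = 0.9354
N(−d₂) = N(1.36) = 0.9131;  N(−d₁) = N(1.19) = 0.8830
P = 120·0.9354·0.9131 − 90·0.8830 = 102.4936 − 79.4700 = 23.0236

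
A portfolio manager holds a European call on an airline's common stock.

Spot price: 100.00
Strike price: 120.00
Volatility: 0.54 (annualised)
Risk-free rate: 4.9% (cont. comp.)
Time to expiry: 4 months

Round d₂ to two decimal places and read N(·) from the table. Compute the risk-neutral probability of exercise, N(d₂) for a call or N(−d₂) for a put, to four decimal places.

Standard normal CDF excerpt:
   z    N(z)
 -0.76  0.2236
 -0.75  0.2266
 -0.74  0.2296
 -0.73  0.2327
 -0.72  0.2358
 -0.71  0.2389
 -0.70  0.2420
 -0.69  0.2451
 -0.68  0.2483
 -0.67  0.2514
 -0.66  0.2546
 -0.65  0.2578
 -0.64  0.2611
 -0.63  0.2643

0.2451

σ√T = 0.54 × 0.5774 = 0.3118
d₁ = [ln(100/120) + (0.049 + 0.54²/2)·0.3333] / 0.3118 = [-0.1823 + 0.0649] / 0.3118 = -0.3765 ⇒ -0.38
d₂ = d₁ − σ√T = -0.3765 − 0.3118 = -0.6883 ⇒ -0.69
Pr(exercise) under Q = N(d₂) = 0.2451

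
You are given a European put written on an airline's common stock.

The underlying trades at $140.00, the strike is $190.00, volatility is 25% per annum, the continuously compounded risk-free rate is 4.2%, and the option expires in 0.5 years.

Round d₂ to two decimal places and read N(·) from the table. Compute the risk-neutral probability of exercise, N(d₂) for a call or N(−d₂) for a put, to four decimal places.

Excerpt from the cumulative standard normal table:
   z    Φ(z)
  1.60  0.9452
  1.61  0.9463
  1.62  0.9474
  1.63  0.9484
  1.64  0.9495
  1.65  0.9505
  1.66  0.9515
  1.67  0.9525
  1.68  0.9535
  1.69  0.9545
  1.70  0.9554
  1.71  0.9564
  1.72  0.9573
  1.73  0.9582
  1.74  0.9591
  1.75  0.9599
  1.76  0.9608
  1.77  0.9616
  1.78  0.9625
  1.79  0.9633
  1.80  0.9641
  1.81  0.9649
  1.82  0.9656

0.9554

σ√T = 0.25·√0.5 = 0.1768
d₁ = [ln(140/190) + (0.042 + 0.25²/2)·0.5] / 0.1768 = [-0.3054 + 0.0366] / 0.1768 = -1.5203 ≈ -1.52
d₂ = d₁ − σ√T = -1.5203 − 0.1768 = -1.6971 ≈ -1.70
Pr(exercise) under Q = N(−d₂) = N(1.70) = 0.9554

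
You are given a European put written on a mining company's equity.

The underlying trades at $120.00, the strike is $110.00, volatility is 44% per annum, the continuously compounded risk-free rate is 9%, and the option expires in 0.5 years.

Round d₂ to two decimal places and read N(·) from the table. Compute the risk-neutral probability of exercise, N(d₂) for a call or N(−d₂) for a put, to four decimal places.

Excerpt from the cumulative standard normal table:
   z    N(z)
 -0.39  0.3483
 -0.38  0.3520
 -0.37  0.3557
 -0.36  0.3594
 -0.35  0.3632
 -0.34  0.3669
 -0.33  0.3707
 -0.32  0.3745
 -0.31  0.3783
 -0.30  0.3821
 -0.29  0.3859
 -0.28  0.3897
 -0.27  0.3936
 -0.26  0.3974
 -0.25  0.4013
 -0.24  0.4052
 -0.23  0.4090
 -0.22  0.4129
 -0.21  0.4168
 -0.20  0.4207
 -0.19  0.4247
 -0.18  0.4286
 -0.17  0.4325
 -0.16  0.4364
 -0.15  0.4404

T = 0.5;  σ√T = 0.3111
d₁ = [ln(120/110) + (0.09 + ½·0.44²)·0.5] / (σ√T) = (0.0870 + 0.0934) / 0.3111 = 0.5799 ⇒ 0.58
d₂ = 0.5799 − 0.3111 = 0.2687 ⇒ 0.27
Pr(exercise) under Q = N(−d₂) = N(-0.27) = 0.3936

0.3936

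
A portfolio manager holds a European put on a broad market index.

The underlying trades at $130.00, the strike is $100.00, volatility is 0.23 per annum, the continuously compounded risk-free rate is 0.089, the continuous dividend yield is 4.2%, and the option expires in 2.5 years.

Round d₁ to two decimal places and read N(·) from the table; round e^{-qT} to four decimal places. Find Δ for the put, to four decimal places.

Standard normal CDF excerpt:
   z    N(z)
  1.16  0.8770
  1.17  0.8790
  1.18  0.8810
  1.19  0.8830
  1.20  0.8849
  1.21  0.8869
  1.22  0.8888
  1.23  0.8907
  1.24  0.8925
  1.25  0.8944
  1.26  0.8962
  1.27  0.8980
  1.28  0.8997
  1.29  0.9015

σ√T = 0.23·√2.5 = 0.3637
ln(S/K) + (r − q + σ²/2)T = ln(130/100) + (0.089 − 0.042 + 0.23²/2)·2.5 = 0.2624 + 0.1836 = 0.4460
d₁ = 0.4460 / 0.3637 = 1.2264 → 1.23
N(d₁) = N(1.23) = 0.8907
Δ_put = exp(−qT)·(N(d₁) − 1) = 0.9003·(0.8907 − 1) = -0.0984

-0.0984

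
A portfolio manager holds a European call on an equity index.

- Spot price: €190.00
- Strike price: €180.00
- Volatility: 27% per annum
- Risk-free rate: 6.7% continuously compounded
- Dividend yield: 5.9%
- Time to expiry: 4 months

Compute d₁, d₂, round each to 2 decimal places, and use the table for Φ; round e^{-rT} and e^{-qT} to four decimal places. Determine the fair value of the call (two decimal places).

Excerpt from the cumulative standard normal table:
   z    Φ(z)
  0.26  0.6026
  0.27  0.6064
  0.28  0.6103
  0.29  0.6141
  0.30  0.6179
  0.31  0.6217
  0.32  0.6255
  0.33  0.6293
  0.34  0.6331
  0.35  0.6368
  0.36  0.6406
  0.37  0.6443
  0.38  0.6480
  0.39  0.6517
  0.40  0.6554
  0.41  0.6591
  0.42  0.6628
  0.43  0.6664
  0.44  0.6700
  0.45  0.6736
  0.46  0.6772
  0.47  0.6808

σ√T = 0.27 × 0.5774 = 0.1559
d₁ = [ln(190/180) + (0.067 − 0.059 + 0.27²/2)·0.3333] / 0.1559 = [0.0541 + 0.0148] / 0.1559 = 0.4419 which rounds to 0.44
d₂ = d₁ − σ√T = 0.4419 − 0.1559 = 0.2860 which rounds to 0.29
e^(−qT) = e^(−0.059·0.3333) = 0.9805;  e^(−rT) = e^(−0.067·0.3333) = 0.9779
N(d₁) = N(0.44) = 0.6700;  N(d₂) = N(0.29) = 0.6141
C = 190·0.9805·0.6700 − 180·0.9779·0.6141 = 124.8177 − 108.0951 = 16.7225

€16.72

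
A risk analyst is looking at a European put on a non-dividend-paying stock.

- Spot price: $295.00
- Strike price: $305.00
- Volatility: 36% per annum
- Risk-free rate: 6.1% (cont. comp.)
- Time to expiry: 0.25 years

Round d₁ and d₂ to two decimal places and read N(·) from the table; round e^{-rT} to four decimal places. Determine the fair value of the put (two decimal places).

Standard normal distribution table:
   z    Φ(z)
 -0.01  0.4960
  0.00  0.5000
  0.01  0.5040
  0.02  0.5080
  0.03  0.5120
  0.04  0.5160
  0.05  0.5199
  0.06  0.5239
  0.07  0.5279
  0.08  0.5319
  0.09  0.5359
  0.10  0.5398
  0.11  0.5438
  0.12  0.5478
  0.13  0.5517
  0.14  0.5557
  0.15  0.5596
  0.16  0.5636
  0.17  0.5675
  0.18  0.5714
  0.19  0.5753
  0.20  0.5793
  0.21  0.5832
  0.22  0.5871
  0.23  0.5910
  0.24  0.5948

σ√T = 0.36·√0.25 = 0.1800
d₁ = [ln(295/305) + (0.061 + ½·0.36²)·0.25] / (σ√T) = (-0.0333 + 0.0314) / 0.1800 = -0.0105 ≈ -0.01
d₂ = -0.0105 − 0.1800 = -0.1905 ≈ -0.19
e^(−rT) = e^(−0.061·0.25) = 0.9849
P = 305·0.9849·N(0.19) − 295·N(0.01) = 305·0.9849·0.5753 − 295·0.5040 = 172.8170 − 148.6800 = 24.1370

$24.14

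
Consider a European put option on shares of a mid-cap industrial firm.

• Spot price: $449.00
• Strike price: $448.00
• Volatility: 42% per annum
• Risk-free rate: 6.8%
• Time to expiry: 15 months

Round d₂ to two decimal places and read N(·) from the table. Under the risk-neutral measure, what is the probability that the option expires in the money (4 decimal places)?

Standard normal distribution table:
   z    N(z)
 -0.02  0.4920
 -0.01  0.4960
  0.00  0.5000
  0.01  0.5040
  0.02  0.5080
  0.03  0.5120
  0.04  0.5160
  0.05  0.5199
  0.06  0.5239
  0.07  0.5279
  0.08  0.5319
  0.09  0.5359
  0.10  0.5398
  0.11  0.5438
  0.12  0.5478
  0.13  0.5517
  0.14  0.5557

0.5199

σ√T = 0.42 × 1.1180 = 0.4696
d₁ = [ln(449/448) + (0.068 + 0.42²/2)·1.25] / 0.4696 = [0.0022 + 0.1953] / 0.4696 = 0.4206 ⇒ 0.42
d₂ = d₁ − σ√T = 0.4206 − 0.4696 = -0.0490 ⇒ -0.05
Pr(exercise) under Q = N(−d₂) = N(0.05) = 0.5199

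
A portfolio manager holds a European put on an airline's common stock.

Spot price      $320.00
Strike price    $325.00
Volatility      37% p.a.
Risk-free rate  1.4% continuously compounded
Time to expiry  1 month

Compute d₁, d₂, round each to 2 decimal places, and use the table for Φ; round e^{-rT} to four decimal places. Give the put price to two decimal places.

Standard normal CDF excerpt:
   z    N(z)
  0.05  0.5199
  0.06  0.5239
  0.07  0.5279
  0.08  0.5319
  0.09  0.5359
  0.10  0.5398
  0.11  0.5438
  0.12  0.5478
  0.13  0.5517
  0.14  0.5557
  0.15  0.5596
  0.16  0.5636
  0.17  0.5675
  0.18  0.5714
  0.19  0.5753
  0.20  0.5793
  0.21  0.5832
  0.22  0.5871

$16.54

σ√T = 0.37·√0.08333 = 0.1068
d₁ = [ln(320/325) + (0.014 + 0.37²/2)·0.08333] / 0.1068 = [-0.0155 + 0.0069] / 0.1068 = -0.0808 which rounds to -0.08
d₂ = d₁ − σ√T = -0.0808 − 0.1068 = -0.1876 which rounds to -0.19
e^(−rT) = e^(−0.014·0.08333) = 0.9988
P = 325·0.9988·N(0.19) − 320·N(0.08) = 325·0.9988·0.5753 − 320·0.5319 = 186.7481 − 170.2080 = 16.5401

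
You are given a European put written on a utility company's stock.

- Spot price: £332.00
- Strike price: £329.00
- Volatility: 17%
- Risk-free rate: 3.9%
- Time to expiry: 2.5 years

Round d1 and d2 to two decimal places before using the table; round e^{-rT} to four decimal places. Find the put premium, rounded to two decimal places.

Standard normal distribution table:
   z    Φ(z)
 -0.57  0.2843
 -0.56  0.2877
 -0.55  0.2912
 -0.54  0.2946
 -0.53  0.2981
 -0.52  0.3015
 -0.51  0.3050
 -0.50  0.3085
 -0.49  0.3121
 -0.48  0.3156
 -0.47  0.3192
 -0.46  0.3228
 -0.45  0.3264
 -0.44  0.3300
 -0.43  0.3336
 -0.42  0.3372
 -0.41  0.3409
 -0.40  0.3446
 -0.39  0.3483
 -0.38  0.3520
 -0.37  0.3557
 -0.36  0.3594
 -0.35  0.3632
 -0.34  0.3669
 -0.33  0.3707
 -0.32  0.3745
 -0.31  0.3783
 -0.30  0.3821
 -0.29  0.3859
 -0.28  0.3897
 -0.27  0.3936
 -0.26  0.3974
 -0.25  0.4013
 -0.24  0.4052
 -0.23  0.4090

£19.63

σ√T = 0.17 × 1.5811 = 0.2688
d₁ = [ln(332/329) + (0.039 + 0.17²/2)·2.5] / 0.2688 = [0.0091 + 0.1336] / 0.2688 = 0.5309 ⇒ 0.53
d₂ = d₁ − σ√T = 0.5309 − 0.2688 = 0.2621 ⇒ 0.26
e^(−rT) = e^(−0.039·2.5) = 0.9071
N(−d₂) = N(-0.26) = 0.3974;  N(−d₁) = N(-0.53) = 0.2981
P = 329·0.9071·0.3974 − 332·0.2981 = 118.5984 − 98.9692 = 19.6292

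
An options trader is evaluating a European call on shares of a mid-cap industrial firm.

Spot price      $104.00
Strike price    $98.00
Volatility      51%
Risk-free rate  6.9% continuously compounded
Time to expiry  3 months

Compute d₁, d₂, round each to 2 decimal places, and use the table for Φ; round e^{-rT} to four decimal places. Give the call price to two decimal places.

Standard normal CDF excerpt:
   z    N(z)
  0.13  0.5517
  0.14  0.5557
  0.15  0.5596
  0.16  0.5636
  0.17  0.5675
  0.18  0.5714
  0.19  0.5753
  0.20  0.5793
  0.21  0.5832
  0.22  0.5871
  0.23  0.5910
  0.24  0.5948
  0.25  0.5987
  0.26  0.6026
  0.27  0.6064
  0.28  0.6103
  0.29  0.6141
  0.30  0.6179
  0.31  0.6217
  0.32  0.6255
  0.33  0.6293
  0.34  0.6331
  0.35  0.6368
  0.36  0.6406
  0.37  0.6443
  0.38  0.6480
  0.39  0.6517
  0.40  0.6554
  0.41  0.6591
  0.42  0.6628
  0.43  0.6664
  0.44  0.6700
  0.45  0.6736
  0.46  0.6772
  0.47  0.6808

$14.64

σ√T = 0.51 × 0.5000 = 0.2550
ln(S/K) + (r + σ²/2)T = ln(104/98) + (0.069 + 0.51²/2)·0.25 = 0.0594 + 0.0498 = 0.1092
d₁ = 0.1092 / 0.2550 = 0.4282 ≈ 0.43
d₂ = d₁ − σ√T = 0.4282 − 0.2550 = 0.1732 ≈ 0.17
exp(−rT) = exp(−0.069·0.25) = 0.9829
C = 104·N(0.43) − 98·0.9829·N(0.17) = 104·0.6664 − 98·0.9829·0.5675 = 69.3056 − 54.6640 = 14.6416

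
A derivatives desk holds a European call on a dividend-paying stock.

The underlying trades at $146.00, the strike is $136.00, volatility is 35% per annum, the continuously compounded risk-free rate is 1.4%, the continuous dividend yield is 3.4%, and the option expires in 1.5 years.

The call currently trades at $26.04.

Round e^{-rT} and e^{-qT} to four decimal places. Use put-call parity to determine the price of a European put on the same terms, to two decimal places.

e^(−qT) = e^(−0.034·1.5) = 0.9503;  e^(−rT) = e^(−0.014·1.5) = 0.9792
Put-call parity: C − P = S·e^(−qT) − K·e^(−rT) = 146·0.9503 − 136·0.9792 = 138.7438 − 133.1712 = 5.5726
P = C − (C − P) = 26.04 − (5.5726) = 20.4674

$20.47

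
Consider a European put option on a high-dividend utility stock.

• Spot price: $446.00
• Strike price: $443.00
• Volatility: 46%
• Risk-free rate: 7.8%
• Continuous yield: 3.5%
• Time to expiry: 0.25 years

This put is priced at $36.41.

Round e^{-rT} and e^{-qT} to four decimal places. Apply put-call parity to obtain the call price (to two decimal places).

$44.08

e^(−qT) = e^(−0.035·0.25) = 0.9913;  e^(−rT) = e^(−0.078·0.25) = 0.9807
Put-call parity: C − P = S·e^(−qT) − K·e^(−rT) = 446·0.9913 − 443·0.9807 = 442.1198 − 434.4501 = 7.6697
C = P + (C − P) = 36.41 + (7.6697) = 44.0797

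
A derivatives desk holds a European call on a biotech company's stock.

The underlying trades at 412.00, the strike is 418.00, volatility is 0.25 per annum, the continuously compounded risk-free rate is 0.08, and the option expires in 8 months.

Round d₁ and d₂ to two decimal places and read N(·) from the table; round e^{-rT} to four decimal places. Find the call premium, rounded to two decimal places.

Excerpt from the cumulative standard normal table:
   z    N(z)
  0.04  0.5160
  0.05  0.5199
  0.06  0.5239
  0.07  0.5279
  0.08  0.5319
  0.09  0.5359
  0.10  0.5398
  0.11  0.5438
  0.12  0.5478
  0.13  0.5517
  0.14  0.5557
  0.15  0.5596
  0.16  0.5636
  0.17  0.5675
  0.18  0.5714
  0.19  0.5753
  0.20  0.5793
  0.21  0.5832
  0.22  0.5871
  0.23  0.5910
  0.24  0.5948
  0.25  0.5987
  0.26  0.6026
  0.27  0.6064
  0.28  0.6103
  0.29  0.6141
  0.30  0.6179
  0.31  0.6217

σ√T = 0.25·√0.6667 = 0.2041
ln(S/K) + (r + σ²/2)T = ln(412/418) + (0.08 + 0.25²/2)·0.6667 = -0.0145 + 0.0742 = 0.0597
d₁ = 0.0597 / 0.2041 = 0.2925 → 0.29
d₂ = d₁ − σ√T = 0.2925 − 0.2041 = 0.0884 → 0.09
exp(−rT) = exp(−0.08·0.6667) = 0.9481
N(d₁) = N(0.29) = 0.6141;  N(d₂) = N(0.09) = 0.5359
C = 412·0.6141 − 418·0.9481·0.5359 = 253.0092 − 212.3803 = 40.6289

40.63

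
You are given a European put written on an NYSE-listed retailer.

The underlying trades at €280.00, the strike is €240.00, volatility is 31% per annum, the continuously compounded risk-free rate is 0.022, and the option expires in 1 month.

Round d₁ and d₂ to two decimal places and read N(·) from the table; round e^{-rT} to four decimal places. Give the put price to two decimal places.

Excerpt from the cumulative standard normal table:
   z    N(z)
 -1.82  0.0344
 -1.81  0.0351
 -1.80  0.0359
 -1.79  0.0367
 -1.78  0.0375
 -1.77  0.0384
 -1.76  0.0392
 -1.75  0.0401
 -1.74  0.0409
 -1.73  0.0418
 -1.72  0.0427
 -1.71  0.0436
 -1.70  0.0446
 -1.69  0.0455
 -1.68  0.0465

€0.41

T = 0.08333;  σ√T = 0.0895
d₁ = [ln(280/240) + (0.022 + 0.31²/2)·0.08333] / 0.0895 = [0.1542 + 0.0058] / 0.0895 = 1.7878 ⇒ 1.79
d₂ = d₁ − σ√T = 1.7878 − 0.0895 = 1.6983 ⇒ 1.70
exp(−rT) = exp(−0.022·0.08333) = 0.9982
N(−d₂) = N(-1.70) = 0.0446;  N(−d₁) = N(-1.79) = 0.0367
P = 240·0.9982·0.0446 − 280·0.0367 = 10.6847 − 10.2760 = 0.4087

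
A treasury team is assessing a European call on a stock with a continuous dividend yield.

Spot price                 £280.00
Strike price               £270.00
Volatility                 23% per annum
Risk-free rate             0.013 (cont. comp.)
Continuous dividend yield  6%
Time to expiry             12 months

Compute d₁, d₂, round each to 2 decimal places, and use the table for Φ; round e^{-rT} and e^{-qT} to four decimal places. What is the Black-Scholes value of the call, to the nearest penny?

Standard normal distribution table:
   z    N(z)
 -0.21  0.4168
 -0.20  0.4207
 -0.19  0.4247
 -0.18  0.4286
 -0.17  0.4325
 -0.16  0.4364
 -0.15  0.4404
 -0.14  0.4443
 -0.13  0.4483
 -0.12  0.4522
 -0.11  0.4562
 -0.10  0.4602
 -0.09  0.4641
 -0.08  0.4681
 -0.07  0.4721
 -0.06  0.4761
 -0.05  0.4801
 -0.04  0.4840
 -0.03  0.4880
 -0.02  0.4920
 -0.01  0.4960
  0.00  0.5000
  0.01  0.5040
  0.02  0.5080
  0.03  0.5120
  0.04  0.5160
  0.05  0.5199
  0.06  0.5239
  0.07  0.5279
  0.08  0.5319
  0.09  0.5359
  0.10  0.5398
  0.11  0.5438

£22.90

σ√T = 0.23·√1 = 0.2300
d₁ = [ln(280/270) + (0.013 − 0.06 + 0.23²/2)·1] / 0.2300 = [0.0364 − 0.0205] / 0.2300 = 0.0688 ⇒ 0.07
d₂ = d₁ − σ√T = 0.0688 − 0.2300 = -0.1612 ⇒ -0.16
exp(−qT) = exp(−0.06·1) = 0.9418;  exp(−rT) = exp(−0.013·1) = 0.9871
C = 280·0.9418·N(0.07) − 270·0.9871·N(-0.16) = 280·0.9418·0.5279 − 270·0.9871·0.4364 = 139.2093 − 116.3080 = 22.9013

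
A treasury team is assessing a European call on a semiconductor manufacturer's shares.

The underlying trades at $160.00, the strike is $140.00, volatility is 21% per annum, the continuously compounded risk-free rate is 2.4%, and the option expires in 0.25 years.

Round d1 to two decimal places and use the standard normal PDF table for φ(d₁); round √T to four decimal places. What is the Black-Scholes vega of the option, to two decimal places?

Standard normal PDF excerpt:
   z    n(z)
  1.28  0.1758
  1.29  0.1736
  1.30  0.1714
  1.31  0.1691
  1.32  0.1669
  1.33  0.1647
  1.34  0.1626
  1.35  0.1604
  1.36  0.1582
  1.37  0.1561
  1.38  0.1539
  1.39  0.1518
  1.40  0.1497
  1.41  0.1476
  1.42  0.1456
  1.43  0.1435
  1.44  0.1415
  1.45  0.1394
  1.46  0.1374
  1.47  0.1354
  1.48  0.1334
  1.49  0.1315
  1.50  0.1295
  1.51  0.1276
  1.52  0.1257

σ√T = 0.21 × 0.5000 = 0.1050
d₁ = [ln(160/140) + (0.024 + ½·0.21²)·0.25] / (σ√T) = (0.1335 + 0.0115) / 0.1050 = 1.3814 ⇒ 1.38
√T = √0.25 = 0.5000
φ(d₁) = φ(1.38) = 0.1539
vega = S·φ(d₁)·√T = 160·0.1539·0.5000 = 12.3120
(Vega is the same for a European call and put with the same parameters.)

12.31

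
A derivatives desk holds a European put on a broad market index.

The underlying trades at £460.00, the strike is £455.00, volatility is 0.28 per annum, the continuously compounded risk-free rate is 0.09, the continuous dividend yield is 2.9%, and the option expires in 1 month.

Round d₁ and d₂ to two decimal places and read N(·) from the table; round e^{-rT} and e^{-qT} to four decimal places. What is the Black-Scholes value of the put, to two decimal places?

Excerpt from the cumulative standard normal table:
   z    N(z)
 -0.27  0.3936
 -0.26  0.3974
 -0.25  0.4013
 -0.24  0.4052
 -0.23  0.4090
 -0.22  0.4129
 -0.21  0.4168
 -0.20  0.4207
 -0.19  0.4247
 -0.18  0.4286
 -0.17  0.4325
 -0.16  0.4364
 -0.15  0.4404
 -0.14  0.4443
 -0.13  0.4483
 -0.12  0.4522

£11.13

σ√T = 0.28·√0.08333 = 0.0808
ln(S/K) + (r − q + σ²/2)T = ln(460/455) + (0.09 − 0.029 + 0.28²/2)·0.08333 = 0.0109 + 0.0083 = 0.0193
d₁ = 0.0193 / 0.0808 = 0.2385 → 0.24
d₂ = d₁ − σ√T = 0.2385 − 0.0808 = 0.1577 → 0.16
exp(−qT) = exp(−0.029·0.08333) = 0.9976;  exp(−rT) = exp(−0.09·0.08333) = 0.9925
N(−d₂) = N(-0.16) = 0.4364;  N(−d₁) = N(-0.24) = 0.4052
P = 455·0.9925·0.4364 − 460·0.9976·0.4052 = 197.0728 − 185.9447 = 11.1281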